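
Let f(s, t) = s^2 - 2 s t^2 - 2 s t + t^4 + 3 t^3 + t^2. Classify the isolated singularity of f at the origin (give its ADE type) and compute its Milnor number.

The Hessian of f at 0 has rank 1. Corank 1: A-series; mu = 2 gives A_2.

Type A_2, Milnor number mu = 2.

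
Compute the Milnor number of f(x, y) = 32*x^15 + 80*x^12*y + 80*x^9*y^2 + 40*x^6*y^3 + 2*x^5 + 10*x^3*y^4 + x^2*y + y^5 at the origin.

6

The Hessian of f at 0 is [[0, 0], [0, 0]] with rank 0, so corank 2. A Groebner basis of the Jacobian ideal J(f) in C{x,y} is {x^2/5 + y^4, x^3, x*y}; counting standard monomials gives mu = 6. Corank 2; j^3 = x^2*y has shape L^2 M (L != M), so D-series; mu = 6 gives D_6.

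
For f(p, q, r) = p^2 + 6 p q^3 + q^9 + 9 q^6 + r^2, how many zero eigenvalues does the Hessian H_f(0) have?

The Hessian at 0 is [[2, 0, 0], [0, 0, 0], [0, 0, 2]] of rank 2; hence corank 1.

1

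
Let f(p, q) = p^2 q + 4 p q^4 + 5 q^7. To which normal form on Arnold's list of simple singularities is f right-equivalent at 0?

D_{8}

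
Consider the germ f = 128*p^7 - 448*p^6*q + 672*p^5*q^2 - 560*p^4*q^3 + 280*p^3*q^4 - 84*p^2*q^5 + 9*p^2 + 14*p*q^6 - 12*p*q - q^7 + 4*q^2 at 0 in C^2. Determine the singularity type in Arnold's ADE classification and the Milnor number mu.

Type A6, Milnor number mu = 6.

The Hessian of f at 0 has rank 1. Corank 1: A-series; mu = 6 gives A_6.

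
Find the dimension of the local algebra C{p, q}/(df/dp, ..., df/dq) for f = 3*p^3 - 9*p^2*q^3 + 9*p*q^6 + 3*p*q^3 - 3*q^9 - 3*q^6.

7

The Hessian of f at 0 is [[0, 0], [0, 0]] with rank 0, so corank 2. A Groebner basis of the Jacobian ideal J(f) in C{p,q} is {p^3, p*q^2, 3*p^2 + q^3}; counting standard monomials gives mu = 7. Corank 2; j^3 = 3*p^3 is a perfect cube, so E-series; the 4-jet and mu = 7 give E_7.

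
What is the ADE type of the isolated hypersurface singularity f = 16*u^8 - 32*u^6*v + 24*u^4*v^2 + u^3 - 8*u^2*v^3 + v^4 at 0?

The Hessian of f at 0 is [[0, 0], [0, 0]] with rank 0, so corank 2. A Groebner basis of the Jacobian ideal J(f) in C{u,v} is {v^3, u^2}; counting standard monomials gives mu = 6. Corank 2; j^3 = u^3 is a perfect cube, so E-series; the 4-jet and mu = 6 give E_6.

E6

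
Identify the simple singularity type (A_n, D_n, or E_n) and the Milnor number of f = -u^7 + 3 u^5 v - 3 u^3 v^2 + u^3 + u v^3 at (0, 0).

The Hessian of f at 0 is [[0, 0], [0, 0]] with rank 0, so corank 2. A Groebner basis of the Jacobian ideal J(f) in C{u,v} is {u^3, u*v^2, 3*u^2 + v^3}; counting standard monomials gives mu = 7. Corank 2; j^3 = u^3 is a perfect cube, so E-series; the 4-jet and mu = 7 give E_7.

Type E_7, Milnor number mu = 7.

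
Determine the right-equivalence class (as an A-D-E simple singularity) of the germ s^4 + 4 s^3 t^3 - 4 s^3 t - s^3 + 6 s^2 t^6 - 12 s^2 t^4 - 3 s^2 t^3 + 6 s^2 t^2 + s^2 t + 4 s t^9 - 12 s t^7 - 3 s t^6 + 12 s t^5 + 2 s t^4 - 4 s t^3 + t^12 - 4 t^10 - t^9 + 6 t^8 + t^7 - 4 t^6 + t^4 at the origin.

D5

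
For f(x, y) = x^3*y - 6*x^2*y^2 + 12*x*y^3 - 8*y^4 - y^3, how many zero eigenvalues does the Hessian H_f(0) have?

2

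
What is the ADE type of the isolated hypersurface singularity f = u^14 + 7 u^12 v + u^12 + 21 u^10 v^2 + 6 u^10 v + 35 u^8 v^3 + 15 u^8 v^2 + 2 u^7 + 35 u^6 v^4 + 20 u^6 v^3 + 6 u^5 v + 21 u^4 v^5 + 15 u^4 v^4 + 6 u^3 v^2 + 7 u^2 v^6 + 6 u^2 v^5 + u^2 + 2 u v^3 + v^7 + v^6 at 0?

A6

The Hessian of f at 0 has rank 1. Corank 1: A-series; mu = 6 gives A_6.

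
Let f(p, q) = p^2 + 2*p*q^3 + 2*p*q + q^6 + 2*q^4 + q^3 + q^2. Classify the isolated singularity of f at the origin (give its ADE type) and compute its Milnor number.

Type A_2, Milnor number mu = 2.

The Hessian of f at 0 is [[2, 2], [2, 2]] with rank 1, so corank 1. A Groebner basis of the Jacobian ideal J(f) in C{p,q} is {q^2, p + q}; counting standard monomials gives mu = 2. Corank 1: A-series; mu = 2 gives A_2.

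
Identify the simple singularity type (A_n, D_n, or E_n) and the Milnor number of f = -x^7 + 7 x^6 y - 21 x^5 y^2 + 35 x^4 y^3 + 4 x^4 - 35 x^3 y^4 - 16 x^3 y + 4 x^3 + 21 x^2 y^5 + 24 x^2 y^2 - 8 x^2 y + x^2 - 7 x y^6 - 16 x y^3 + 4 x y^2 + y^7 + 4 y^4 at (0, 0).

The Hessian of f at 0 is [[2, 0], [0, 0]] with rank 1, so corank 1. A Groebner basis of the Jacobian ideal J(f) in C{x,y} is {7*x*y/6 - 5*x/24 + y^4 + 2*y^3/3 - 5*y^2/12, x*y^2 - 2*x*y/3 + x/12 - 2*y^3/3 + y^2/6, x^2 - 2*x*y + x/2 + y^2}; counting standard monomials gives mu = 6. Corank 1: A-series; mu = 6 gives A_6.

Type A_{6}, Milnor number mu = 6.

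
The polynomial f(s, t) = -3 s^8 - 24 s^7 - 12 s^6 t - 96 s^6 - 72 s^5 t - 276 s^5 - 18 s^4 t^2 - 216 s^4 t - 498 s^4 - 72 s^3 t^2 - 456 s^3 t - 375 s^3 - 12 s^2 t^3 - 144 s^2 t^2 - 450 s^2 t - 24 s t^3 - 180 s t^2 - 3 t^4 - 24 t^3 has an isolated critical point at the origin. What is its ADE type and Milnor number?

Type E_{6}, Milnor number mu = 6.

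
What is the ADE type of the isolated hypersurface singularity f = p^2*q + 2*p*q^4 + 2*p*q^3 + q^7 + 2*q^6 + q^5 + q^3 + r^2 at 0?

The Hessian of f at 0 has rank 1. Corank 2; j^3 = q*(p^2 + q^2) splits into three distinct lines over C (the quadratic factor has nonzero discriminant), so D_4.

D_{4}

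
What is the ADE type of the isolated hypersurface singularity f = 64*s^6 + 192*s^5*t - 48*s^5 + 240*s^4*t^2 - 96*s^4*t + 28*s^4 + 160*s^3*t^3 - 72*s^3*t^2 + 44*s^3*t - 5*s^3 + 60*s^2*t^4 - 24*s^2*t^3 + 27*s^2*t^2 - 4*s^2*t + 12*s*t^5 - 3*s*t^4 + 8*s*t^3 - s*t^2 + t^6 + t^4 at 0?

D4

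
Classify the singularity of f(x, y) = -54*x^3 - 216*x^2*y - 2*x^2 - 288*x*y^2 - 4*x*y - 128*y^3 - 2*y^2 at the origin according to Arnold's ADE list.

The Hessian of f at 0 has rank 1. Corank 1: A-series; mu = 2 gives A_2.

A_{2}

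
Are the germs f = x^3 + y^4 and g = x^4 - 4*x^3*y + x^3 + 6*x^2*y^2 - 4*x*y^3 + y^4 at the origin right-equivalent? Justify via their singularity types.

Yes.

The Hessian of f at 0 has rank 0. Corank 2; j^3 = x^3 is a perfect cube, so E-series; the 4-jet and mu = 6 give E_6. The Hessian of g at 0 has rank 0. Corank 2; j^3 = x^3 is a perfect cube, so E-series; the 4-jet and mu = 6 give E_6. Both have type E_6, hence right-equivalent.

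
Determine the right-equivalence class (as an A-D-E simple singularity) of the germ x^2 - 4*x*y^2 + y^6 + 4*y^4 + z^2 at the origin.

A_{5}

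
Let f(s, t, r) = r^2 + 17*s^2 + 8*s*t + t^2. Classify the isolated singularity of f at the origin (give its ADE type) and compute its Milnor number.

Type A1, Milnor number mu = 1.

The Hessian of f at 0 has rank 3. Corank 0: nondegenerate Morse point, so A_1.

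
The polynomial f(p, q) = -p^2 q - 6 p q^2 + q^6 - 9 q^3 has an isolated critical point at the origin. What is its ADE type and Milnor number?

Type D7, Milnor number mu = 7.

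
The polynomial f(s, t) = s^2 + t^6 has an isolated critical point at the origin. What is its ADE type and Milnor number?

The Hessian of f at 0 has rank 1. Corank 1: A-series; mu = 5 gives A_5.

Type A_{5}, Milnor number mu = 5.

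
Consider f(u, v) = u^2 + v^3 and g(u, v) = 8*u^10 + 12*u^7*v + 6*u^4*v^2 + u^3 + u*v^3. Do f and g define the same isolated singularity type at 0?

The Hessian of f at 0 is [[2, 0], [0, 0]] with rank 1, so corank 1. A Groebner basis of the Jacobian ideal J(f) in C{u,v} is {v^2, u}; counting standard monomials gives mu = 2. Corank 1: A-series; mu = 2 gives A_2. The Hessian of g at 0 is [[0, 0], [0, 0]] with rank 0, so corank 2. A Groebner basis of the Jacobian ideal J(g) in C{u,v} is {u^3, u*v^2, 3*u^2 + v^3}; counting standard monomials gives mu = 7. Corank 2; j^3 = u^3 is a perfect cube, so E-series; the 4-jet and mu = 7 give E_7. f is A_2 but g is E_7, hence not right-equivalent.

No.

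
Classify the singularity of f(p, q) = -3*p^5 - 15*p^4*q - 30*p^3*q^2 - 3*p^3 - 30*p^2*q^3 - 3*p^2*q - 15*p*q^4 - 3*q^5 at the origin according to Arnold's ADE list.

D6

The Hessian of f at 0 has rank 0. Corank 2; j^3 = -3*p^2*(p + q) has shape L^2 M (L != M), so D-series; mu = 6 gives D_6.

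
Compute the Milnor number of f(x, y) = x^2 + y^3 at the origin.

2

The Hessian of f at 0 is [[2, 0], [0, 0]] with rank 1, so corank 1. A Groebner basis of the Jacobian ideal J(f) in C{x,y} is {y^2, x}; counting standard monomials gives mu = 2. Corank 1: A-series; mu = 2 gives A_2.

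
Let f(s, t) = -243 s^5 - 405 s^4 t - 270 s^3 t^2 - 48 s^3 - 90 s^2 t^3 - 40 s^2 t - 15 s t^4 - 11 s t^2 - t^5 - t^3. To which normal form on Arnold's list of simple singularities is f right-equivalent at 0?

The Hessian of f at 0 has rank 0. Corank 2; j^3 = -(3*s + t)*(4*s + t)^2 has shape L^2 M (L != M), so D-series; mu = 6 gives D_6.

D6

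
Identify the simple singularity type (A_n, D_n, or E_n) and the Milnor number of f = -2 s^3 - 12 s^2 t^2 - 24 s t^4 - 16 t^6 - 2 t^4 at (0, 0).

Type E_6, Milnor number mu = 6.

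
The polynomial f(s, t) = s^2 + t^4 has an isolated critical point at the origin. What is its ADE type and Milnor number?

The Hessian of f at 0 has rank 1. Corank 1: A-series; mu = 3 gives A_3.

Type A_3, Milnor number mu = 3.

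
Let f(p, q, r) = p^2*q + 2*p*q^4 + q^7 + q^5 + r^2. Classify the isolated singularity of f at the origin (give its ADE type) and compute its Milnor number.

Type D_{6}, Milnor number mu = 6.

The Hessian of f at 0 has rank 1. Corank 2; j^3 = p^2*q has shape L^2 M (L != M), so D-series; mu = 6 gives D_6.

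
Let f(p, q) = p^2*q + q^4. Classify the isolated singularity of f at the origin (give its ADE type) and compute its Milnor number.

Type D_{5}, Milnor number mu = 5.

The Hessian of f at 0 is [[0, 0], [0, 0]] with rank 0, so corank 2. A Groebner basis of the Jacobian ideal J(f) in C{p,q} is {p^3, p^2/4 + q^3, p*q}; counting standard monomials gives mu = 5. Corank 2; j^3 = p^2*q has shape L^2 M (L != M), so D-series; mu = 5 gives D_5.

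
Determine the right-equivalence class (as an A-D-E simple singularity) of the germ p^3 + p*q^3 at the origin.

The Hessian of f at 0 is [[0, 0], [0, 0]] with rank 0, so corank 2. A Groebner basis of the Jacobian ideal J(f) in C{p,q} is {p^3, p*q^2, 3*p^2 + q^3}; counting standard monomials gives mu = 7. Corank 2; j^3 = p^3 is a perfect cube, so E-series; the 4-jet and mu = 7 give E_7.

E_7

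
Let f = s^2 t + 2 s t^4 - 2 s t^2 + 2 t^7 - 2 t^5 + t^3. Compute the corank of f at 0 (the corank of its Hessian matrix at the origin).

2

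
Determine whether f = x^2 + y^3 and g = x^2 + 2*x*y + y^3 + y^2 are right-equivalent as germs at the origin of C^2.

The Hessian of f at 0 has rank 1. Corank 1: A-series; mu = 2 gives A_2. The Hessian of g at 0 has rank 1. Corank 1: A-series; mu = 2 gives A_2. Both have type A_2, hence right-equivalent.

Yes.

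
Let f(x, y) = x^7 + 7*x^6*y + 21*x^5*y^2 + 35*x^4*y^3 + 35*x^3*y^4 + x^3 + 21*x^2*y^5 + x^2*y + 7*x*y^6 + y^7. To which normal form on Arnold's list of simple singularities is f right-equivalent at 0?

D8

The Hessian of f at 0 is [[0, 0], [0, 0]] with rank 0, so corank 2. A Groebner basis of the Jacobian ideal J(f) in C{x,y} is {-x*y/7 + y^6, x*y^2, x^2 + x*y}; counting standard monomials gives mu = 8. Corank 2; j^3 = x^2*(x + y) has shape L^2 M (L != M), so D-series; mu = 8 gives D_8.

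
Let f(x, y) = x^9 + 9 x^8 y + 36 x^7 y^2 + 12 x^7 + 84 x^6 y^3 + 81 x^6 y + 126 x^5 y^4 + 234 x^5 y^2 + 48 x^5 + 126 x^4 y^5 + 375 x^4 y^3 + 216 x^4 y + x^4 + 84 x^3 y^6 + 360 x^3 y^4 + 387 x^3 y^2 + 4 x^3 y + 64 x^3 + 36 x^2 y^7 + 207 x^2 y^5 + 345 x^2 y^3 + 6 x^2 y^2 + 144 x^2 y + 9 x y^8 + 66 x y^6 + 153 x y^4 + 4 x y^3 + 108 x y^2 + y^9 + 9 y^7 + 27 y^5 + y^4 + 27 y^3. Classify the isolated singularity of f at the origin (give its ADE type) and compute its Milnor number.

Type E6, Milnor number mu = 6.

The Hessian of f at 0 has rank 0. Corank 2; j^3 = (4*x + 3*y)^3 is a perfect cube, so E-series; the 4-jet and mu = 6 give E_6.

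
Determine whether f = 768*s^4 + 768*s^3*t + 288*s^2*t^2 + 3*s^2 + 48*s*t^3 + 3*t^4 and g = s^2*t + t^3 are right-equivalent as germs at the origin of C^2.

The Hessian of f at 0 has rank 1. Corank 1: A-series; mu = 3 gives A_3. The Hessian of g at 0 has rank 0. Corank 2; j^3 = t*(s^2 + t^2) splits into three distinct lines over C (the quadratic factor has nonzero discriminant), so D_4. f is A_3 but g is D_4, hence not right-equivalent.

No.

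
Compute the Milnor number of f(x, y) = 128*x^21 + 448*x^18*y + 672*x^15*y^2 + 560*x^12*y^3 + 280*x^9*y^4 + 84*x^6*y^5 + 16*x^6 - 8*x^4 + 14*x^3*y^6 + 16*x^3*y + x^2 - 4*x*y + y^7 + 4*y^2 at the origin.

6

The Hessian of f at 0 is [[2, -4], [-4, 8]] with rank 1, so corank 1. A Groebner basis of the Jacobian ideal J(f) in C{x,y} is {-x*y/32 + y^4 + y^2/16, x*y^2 - x/48 - 4*y^3/3 + y/24, x^2 - 4*x*y + 4*y^2}; counting standard monomials gives mu = 6. Corank 1: A-series; mu = 6 gives A_6.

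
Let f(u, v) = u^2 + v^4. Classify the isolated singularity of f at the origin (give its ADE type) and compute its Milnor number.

The Hessian of f at 0 is [[2, 0], [0, 0]] with rank 1, so corank 1. A Groebner basis of the Jacobian ideal J(f) in C{u,v} is {v^3, u}; counting standard monomials gives mu = 3. Corank 1: A-series; mu = 3 gives A_3.

Type A3, Milnor number mu = 3.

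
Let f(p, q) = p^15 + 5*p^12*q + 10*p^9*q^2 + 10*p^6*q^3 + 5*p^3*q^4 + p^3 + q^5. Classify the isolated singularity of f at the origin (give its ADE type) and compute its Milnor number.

Type E_{8}, Milnor number mu = 8.

The Hessian of f at 0 has rank 0. Corank 2; j^3 = p^3 is a perfect cube, so E-series; the 5-jet and mu = 8 give E_8.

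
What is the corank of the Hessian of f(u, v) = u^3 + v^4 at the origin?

2

Hessian at 0 has rank 0.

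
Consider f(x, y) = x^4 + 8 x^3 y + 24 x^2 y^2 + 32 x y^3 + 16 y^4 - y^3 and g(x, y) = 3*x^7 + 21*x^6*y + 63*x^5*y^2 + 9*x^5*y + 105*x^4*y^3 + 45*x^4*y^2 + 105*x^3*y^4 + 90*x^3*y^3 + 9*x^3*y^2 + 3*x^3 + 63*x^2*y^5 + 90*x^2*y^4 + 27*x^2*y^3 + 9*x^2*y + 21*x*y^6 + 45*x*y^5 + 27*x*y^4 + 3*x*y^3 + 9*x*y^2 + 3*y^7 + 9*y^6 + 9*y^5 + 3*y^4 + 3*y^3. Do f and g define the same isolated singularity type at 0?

No.

The Hessian of f at 0 has rank 0. Corank 2; j^3 = -y^3 is a perfect cube, so E-series; the 4-jet and mu = 6 give E_6. The Hessian of g at 0 has rank 0. Corank 2; j^3 = 3*(x + y)^3 is a perfect cube, so E-series; the 4-jet and mu = 7 give E_7. f is E_6 but g is E_7, hence not right-equivalent.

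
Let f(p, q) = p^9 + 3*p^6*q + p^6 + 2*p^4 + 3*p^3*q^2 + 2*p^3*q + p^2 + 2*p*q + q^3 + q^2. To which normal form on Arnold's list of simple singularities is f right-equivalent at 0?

The Hessian of f at 0 is [[2, 2], [2, 2]] with rank 1, so corank 1. A Groebner basis of the Jacobian ideal J(f) in C{p,q} is {q^2, p + q}; counting standard monomials gives mu = 2. Corank 1: A-series; mu = 2 gives A_2.

A_2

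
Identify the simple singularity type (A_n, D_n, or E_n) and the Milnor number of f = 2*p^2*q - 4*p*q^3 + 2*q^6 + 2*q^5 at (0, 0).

Type D7, Milnor number mu = 7.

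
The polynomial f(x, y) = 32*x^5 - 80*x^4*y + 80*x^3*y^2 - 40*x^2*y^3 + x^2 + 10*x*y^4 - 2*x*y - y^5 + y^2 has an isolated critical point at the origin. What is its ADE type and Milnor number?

Type A_{4}, Milnor number mu = 4.

The Hessian of f at 0 has rank 1. Corank 1: A-series; mu = 4 gives A_4.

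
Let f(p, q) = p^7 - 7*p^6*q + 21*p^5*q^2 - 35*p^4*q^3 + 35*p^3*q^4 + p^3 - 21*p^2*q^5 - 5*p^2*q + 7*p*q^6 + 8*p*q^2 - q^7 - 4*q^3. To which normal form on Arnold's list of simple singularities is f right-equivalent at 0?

The Hessian of f at 0 is [[0, 0], [0, 0]] with rank 0, so corank 2. A Groebner basis of the Jacobian ideal J(f) in C{p,q} is {-p*q/7 + q^6 + 2*q^2/7, p*q^2 - 2*q^3, p^2 - 3*p*q + 2*q^2}; counting standard monomials gives mu = 8. Corank 2; j^3 = (p - 2*q)^2*(p - q) has shape L^2 M (L != M), so D-series; mu = 8 gives D_8.

D_8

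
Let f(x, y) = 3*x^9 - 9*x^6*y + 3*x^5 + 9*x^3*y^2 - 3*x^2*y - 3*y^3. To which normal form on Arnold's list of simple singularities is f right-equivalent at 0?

D_{4}

The Hessian of f at 0 is [[0, 0], [0, 0]] with rank 0, so corank 2. A Groebner basis of the Jacobian ideal J(f) in C{x,y} is {y^3, x^2 + 3*y^2, x*y}; counting standard monomials gives mu = 4. Corank 2; j^3 = -3*y*(x^2 + y^2) splits into three distinct lines over C (the quadratic factor has nonzero discriminant), so D_4.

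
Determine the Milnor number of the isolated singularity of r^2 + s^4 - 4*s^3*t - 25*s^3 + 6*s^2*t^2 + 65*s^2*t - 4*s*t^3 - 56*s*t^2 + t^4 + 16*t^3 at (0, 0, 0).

5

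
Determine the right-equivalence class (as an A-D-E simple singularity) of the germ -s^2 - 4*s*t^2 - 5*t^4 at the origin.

A_{3}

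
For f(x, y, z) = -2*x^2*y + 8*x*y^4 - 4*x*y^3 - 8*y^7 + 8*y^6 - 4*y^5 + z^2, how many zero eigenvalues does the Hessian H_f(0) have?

2

Hessian at 0 has rank 1.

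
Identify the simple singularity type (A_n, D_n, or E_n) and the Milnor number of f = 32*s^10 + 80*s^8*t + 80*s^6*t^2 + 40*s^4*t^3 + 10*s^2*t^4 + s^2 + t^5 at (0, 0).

Type A_4, Milnor number mu = 4.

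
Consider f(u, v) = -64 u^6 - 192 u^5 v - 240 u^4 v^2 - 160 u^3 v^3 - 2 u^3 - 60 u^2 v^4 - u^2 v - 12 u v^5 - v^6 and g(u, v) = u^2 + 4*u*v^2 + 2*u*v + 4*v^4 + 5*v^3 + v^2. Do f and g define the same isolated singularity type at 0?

No.

The Hessian of f at 0 has rank 0. Corank 2; j^3 = -u^2*(2*u + v) has shape L^2 M (L != M), so D-series; mu = 7 gives D_7. The Hessian of g at 0 has rank 1. Corank 1: A-series; mu = 2 gives A_2. f is D_7 but g is A_2, hence not right-equivalent.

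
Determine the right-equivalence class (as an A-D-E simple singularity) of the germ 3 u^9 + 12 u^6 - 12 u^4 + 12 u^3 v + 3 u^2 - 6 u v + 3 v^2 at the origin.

A_{8}

The Hessian of f at 0 has rank 1. Corank 1: A-series; mu = 8 gives A_8.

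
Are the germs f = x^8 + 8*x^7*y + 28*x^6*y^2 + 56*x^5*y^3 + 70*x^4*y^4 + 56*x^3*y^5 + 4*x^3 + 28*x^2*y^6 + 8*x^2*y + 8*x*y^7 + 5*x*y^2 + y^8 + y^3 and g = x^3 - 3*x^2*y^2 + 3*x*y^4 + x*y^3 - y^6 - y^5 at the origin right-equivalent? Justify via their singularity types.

The Hessian of f at 0 has rank 0. Corank 2; j^3 = (x + y)*(2*x + y)^2 has shape L^2 M (L != M), so D-series; mu = 9 gives D_9. The Hessian of g at 0 has rank 0. Corank 2; j^3 = x^3 is a perfect cube, so E-series; the 4-jet and mu = 7 give E_7. f is D_9 but g is E_7, hence not right-equivalent.

No.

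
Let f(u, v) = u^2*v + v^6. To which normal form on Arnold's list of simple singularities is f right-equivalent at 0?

The Hessian of f at 0 has rank 0. Corank 2; j^3 = u^2*v has shape L^2 M (L != M), so D-series; mu = 7 gives D_7.

D7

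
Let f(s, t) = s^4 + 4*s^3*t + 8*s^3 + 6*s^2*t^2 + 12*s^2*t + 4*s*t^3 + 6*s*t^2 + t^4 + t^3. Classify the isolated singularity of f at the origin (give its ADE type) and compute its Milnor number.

Type E_{6}, Milnor number mu = 6.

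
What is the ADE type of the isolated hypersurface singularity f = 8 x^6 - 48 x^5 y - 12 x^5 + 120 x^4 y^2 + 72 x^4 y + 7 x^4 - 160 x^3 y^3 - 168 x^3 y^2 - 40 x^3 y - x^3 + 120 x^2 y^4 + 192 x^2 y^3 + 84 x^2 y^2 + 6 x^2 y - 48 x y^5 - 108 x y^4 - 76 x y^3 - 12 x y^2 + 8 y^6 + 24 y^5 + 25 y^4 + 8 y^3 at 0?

E_6

The Hessian of f at 0 is [[0, 0], [0, 0]] with rank 0, so corank 2. A Groebner basis of the Jacobian ideal J(f) in C{x,y} is {x^3 + 3*x^2 - 12*x*y + 12*y^2, x^2*y + 2*x^2 - 8*x*y + 8*y^2, 5*x^2/4 + x*y^2 - 5*x*y + 5*y^2, 3*x^2/4 - 3*x*y + y^3 + 3*y^2}; counting standard monomials gives mu = 6. Corank 2; j^3 = -(x - 2*y)^3 is a perfect cube, so E-series; the 4-jet and mu = 6 give E_6.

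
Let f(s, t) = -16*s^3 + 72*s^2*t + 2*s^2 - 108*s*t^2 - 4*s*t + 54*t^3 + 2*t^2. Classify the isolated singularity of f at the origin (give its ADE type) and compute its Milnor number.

The Hessian of f at 0 has rank 1. Corank 1: A-series; mu = 2 gives A_2.

Type A2, Milnor number mu = 2.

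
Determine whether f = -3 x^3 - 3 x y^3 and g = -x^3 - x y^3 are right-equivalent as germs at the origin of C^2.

Yes.

The Hessian of f at 0 has rank 0. Corank 2; j^3 = -3*x^3 is a perfect cube, so E-series; the 4-jet and mu = 7 give E_7. The Hessian of g at 0 has rank 0. Corank 2; j^3 = -x^3 is a perfect cube, so E-series; the 4-jet and mu = 7 give E_7. Both have type E_7, hence right-equivalent.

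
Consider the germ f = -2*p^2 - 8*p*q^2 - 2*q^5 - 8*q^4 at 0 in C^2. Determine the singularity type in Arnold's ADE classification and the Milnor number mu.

The Hessian of f at 0 is [[-4, 0], [0, 0]] with rank 1, so corank 1. A Groebner basis of the Jacobian ideal J(f) in C{p,q} is {p^2, p/2 + q^2}; counting standard monomials gives mu = 4. Corank 1: A-series; mu = 4 gives A_4.

Type A_4, Milnor number mu = 4.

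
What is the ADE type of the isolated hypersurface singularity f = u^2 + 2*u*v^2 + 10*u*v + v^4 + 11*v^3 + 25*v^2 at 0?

A_{2}

The Hessian of f at 0 has rank 1. Corank 1: A-series; mu = 2 gives A_2.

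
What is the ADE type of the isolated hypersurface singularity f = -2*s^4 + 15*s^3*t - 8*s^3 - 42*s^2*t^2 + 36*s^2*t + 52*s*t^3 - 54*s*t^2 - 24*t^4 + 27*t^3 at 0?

E_7

The Hessian of f at 0 is [[0, 0], [0, 0]] with rank 0, so corank 2. A Groebner basis of the Jacobian ideal J(f) in C{s,t} is {768*s^2 - 2304*s*t + t^4 - 8*t^3 + 1728*t^2, s^3 + 252*s^2 - 756*s*t - 6*t^3 + 567*t^2, s^2*t + 104*s^2 - 312*s*t - 10*t^3/3 + 234*t^2, 32*s^2 + s*t^2 - 96*s*t - 11*t^3/6 + 72*t^2}; counting standard monomials gives mu = 7. Corank 2; j^3 = -(2*s - 3*t)^3 is a perfect cube, so E-series; the 4-jet and mu = 7 give E_7.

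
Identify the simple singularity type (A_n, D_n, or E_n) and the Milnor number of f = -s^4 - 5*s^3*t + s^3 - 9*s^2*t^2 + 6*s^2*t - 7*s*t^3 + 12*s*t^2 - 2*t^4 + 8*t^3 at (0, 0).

Type E_{7}, Milnor number mu = 7.

The Hessian of f at 0 has rank 0. Corank 2; j^3 = (s + 2*t)^3 is a perfect cube, so E-series; the 4-jet and mu = 7 give E_7.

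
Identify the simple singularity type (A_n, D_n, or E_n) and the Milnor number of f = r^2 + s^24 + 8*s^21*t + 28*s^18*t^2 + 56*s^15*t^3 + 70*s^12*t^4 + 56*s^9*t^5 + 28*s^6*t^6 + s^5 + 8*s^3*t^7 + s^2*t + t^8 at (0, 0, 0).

The Hessian of f at 0 is [[0, 0, 0], [0, 0, 0], [0, 0, 2]] with rank 1, so corank 2. A Groebner basis of the Jacobian ideal J(f) in C{s,t,r} is {s^2/8 + t^7, s^3, s*t, r}; counting standard monomials gives mu = 9. Corank 2; j^3 = s^2*t has shape L^2 M (L != M), so D-series; mu = 9 gives D_9.

Type D_{9}, Milnor number mu = 9.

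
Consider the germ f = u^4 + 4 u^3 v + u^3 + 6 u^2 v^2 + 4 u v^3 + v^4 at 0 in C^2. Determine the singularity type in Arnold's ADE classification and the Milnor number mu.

The Hessian of f at 0 is [[0, 0], [0, 0]] with rank 0, so corank 2. A Groebner basis of the Jacobian ideal J(f) in C{u,v} is {v^4, u*v^2 + v^3/3, u^2}; counting standard monomials gives mu = 6. Corank 2; j^3 = u^3 is a perfect cube, so E-series; the 4-jet and mu = 6 give E_6.

Type E_6, Milnor number mu = 6.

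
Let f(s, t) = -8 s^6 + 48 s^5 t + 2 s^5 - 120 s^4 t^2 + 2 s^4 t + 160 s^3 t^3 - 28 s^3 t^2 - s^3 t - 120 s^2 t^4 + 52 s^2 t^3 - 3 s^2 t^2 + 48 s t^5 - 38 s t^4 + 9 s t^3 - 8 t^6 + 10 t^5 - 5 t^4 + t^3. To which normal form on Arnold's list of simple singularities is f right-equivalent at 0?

E_{7}

The Hessian of f at 0 is [[0, 0], [0, 0]] with rank 0, so corank 2. A Groebner basis of the Jacobian ideal J(f) in C{s,t} is {s^3 + 15*s*t^2 - 3*t^2, s^2*t - 8*s*t^2, t^3}; counting standard monomials gives mu = 7. Corank 2; j^3 = t^3 is a perfect cube, so E-series; the 4-jet and mu = 7 give E_7.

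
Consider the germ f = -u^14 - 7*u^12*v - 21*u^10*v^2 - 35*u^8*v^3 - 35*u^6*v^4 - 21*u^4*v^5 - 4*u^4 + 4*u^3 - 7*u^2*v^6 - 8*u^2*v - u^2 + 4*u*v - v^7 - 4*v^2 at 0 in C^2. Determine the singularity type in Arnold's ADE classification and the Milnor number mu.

Type A_6, Milnor number mu = 6.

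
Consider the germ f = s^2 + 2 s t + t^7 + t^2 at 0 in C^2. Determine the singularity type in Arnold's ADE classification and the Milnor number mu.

The Hessian of f at 0 is [[2, 2], [2, 2]] with rank 1, so corank 1. A Groebner basis of the Jacobian ideal J(f) in C{s,t} is {t^6, s + t}; counting standard monomials gives mu = 6. Corank 1: A-series; mu = 6 gives A_6.

Type A6, Milnor number mu = 6.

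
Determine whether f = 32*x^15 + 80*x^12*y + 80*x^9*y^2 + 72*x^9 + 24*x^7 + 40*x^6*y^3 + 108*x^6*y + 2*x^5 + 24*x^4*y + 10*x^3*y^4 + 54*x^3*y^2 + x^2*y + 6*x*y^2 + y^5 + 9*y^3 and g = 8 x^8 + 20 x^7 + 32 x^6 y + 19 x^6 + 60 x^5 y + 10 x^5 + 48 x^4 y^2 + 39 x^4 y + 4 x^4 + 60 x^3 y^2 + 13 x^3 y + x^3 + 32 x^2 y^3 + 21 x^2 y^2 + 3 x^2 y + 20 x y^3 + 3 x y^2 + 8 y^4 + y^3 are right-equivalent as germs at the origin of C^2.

No.

The Hessian of f at 0 has rank 0. Corank 2; j^3 = y*(x + 3*y)^2 has shape L^2 M (L != M), so D-series; mu = 6 gives D_6. The Hessian of g at 0 has rank 0. Corank 2; j^3 = (x + y)^3 is a perfect cube, so E-series; the 4-jet and mu = 7 give E_7. f is D_6 but g is E_7, hence not right-equivalent.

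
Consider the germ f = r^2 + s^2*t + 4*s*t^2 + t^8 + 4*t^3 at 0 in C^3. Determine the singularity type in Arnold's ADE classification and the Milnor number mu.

The Hessian of f at 0 has rank 1. Corank 2; j^3 = t*(s + 2*t)^2 has shape L^2 M (L != M), so D-series; mu = 9 gives D_9.

Type D9, Milnor number mu = 9.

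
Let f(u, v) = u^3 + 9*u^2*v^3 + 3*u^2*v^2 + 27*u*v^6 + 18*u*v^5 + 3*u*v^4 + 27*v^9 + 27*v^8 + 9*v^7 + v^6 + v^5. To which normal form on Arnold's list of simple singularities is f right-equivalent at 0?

The Hessian of f at 0 is [[0, 0], [0, 0]] with rank 0, so corank 2. A Groebner basis of the Jacobian ideal J(f) in C{u,v} is {u^2/6 + u*v^3 + u*v^2/3, v^4, u^3, u^2*v - u^2/3 - 2*u*v^2/3}; counting standard monomials gives mu = 8. Corank 2; j^3 = u^3 is a perfect cube, so E-series; the 5-jet and mu = 8 give E_8.

E_{8}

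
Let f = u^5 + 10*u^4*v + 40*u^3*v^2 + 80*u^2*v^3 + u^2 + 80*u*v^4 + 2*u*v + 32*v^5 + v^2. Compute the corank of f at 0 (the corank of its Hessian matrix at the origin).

Hessian at 0 has rank 1.

1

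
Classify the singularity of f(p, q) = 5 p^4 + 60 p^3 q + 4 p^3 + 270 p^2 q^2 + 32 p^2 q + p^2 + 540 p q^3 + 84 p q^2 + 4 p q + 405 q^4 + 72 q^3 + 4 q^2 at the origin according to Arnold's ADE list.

A_{3}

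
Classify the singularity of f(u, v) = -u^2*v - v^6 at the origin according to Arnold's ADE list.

D_7

The Hessian of f at 0 has rank 0. Corank 2; j^3 = -u^2*v has shape L^2 M (L != M), so D-series; mu = 7 gives D_7.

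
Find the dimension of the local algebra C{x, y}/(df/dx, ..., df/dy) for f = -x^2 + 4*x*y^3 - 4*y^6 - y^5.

4

The Hessian of f at 0 is [[-2, 0], [0, 0]] with rank 1, so corank 1. A Groebner basis of the Jacobian ideal J(f) in C{x,y} is {-x/2 + y^3, x^2, x*y}; counting standard monomials gives mu = 4. Corank 1: A-series; mu = 4 gives A_4.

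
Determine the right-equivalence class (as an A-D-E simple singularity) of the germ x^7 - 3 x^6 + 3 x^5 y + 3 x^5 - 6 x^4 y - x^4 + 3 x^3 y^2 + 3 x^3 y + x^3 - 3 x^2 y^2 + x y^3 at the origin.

E_7

The Hessian of f at 0 is [[0, 0], [0, 0]] with rank 0, so corank 2. A Groebner basis of the Jacobian ideal J(f) in C{x,y} is {3*x^2 + y^4 + y^3, x^3, x^2*y - x^2 - y^3/3, -2*x^2 + x*y^2 - 2*y^3/3}; counting standard monomials gives mu = 7. Corank 2; j^3 = x^3 is a perfect cube, so E-series; the 4-jet and mu = 7 give E_7.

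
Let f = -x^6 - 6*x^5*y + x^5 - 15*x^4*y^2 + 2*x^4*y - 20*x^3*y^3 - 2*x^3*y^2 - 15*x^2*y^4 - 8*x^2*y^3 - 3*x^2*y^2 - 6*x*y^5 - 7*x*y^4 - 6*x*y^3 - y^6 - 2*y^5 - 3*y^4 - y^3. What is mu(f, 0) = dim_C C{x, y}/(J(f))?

The Hessian of f at 0 is [[0, 0], [0, 0]] with rank 0, so corank 2. A Groebner basis of the Jacobian ideal J(f) in C{x,y} is {x^4 - 2*x*y^2, x^2*y + 2*x*y^2 + y^2/2, y^3}; counting standard monomials gives mu = 8. Corank 2; j^3 = -y^3 is a perfect cube, so E-series; the 5-jet and mu = 8 give E_8.

8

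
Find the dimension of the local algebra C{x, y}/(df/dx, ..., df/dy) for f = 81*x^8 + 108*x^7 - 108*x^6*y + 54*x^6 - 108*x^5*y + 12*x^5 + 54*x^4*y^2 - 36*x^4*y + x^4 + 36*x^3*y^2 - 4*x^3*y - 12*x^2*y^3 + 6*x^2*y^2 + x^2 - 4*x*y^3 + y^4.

3

The Hessian of f at 0 has rank 1. Corank 1: A-series; mu = 3 gives A_3.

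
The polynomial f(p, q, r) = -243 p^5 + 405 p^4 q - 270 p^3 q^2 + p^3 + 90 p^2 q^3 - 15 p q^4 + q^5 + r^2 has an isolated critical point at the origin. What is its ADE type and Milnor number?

Type E8, Milnor number mu = 8.

The Hessian of f at 0 has rank 1. Corank 2; j^3 = p^3 is a perfect cube, so E-series; the 5-jet and mu = 8 give E_8.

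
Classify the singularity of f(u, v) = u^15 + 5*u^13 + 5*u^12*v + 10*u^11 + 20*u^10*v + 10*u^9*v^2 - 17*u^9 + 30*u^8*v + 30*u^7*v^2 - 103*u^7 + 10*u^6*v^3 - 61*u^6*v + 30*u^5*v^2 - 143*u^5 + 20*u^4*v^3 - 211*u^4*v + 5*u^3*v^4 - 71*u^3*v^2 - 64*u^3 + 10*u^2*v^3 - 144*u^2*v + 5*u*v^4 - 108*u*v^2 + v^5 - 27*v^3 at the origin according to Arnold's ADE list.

The Hessian of f at 0 is [[0, 0], [0, 0]] with rank 0, so corank 2. A Groebner basis of the Jacobian ideal J(f) in C{u,v} is {-1664*u^2/81 + u*v^3 - 832*u*v/27 - 104*v^2/9, 2048*u^2/81 + 1024*u*v/27 + v^4 + 128*v^2/9, u^3 - 27*u*v^2/16 - 27*v^3/32, u^2*v + 3*u*v^2/2 + 9*v^3/16}; counting standard monomials gives mu = 8. Corank 2; j^3 = -(4*u + 3*v)^3 is a perfect cube, so E-series; the 5-jet and mu = 8 give E_8.

E_8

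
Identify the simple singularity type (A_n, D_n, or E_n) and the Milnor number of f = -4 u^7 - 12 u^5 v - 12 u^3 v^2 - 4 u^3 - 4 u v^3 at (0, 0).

The Hessian of f at 0 has rank 0. Corank 2; j^3 = -4*u^3 is a perfect cube, so E-series; the 4-jet and mu = 7 give E_7.

Type E_{7}, Milnor number mu = 7.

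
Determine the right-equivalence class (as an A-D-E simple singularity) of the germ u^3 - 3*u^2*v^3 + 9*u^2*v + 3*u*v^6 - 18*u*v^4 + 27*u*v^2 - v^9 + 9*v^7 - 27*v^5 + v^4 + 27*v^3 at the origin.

E6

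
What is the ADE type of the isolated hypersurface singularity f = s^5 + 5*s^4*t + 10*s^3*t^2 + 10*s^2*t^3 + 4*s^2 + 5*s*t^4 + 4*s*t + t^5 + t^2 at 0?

A_{4}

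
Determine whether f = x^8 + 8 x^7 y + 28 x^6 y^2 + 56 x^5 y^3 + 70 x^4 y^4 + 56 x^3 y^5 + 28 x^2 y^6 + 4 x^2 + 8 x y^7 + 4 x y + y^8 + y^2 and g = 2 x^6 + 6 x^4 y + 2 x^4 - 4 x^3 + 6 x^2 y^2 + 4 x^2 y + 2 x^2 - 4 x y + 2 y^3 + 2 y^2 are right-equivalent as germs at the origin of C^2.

No.

The Hessian of f at 0 has rank 1. Corank 1: A-series; mu = 7 gives A_7. The Hessian of g at 0 has rank 1. Corank 1: A-series; mu = 2 gives A_2. f is A_7 but g is A_2, hence not right-equivalent.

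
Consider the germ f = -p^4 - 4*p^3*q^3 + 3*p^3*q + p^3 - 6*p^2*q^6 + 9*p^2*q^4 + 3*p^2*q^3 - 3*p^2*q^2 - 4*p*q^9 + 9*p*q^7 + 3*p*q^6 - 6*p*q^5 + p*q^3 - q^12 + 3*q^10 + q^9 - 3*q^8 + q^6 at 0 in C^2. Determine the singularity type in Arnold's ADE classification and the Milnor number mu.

Type E_7, Milnor number mu = 7.

The Hessian of f at 0 has rank 0. Corank 2; j^3 = p^3 is a perfect cube, so E-series; the 4-jet and mu = 7 give E_7.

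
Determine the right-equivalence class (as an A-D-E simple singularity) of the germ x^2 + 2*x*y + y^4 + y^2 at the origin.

The Hessian of f at 0 has rank 1. Corank 1: A-series; mu = 3 gives A_3.

A3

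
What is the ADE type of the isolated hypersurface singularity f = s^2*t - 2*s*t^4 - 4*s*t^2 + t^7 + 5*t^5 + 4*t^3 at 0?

D_6

The Hessian of f at 0 has rank 0. Corank 2; j^3 = t*(s - 2*t)^2 has shape L^2 M (L != M), so D-series; mu = 6 gives D_6.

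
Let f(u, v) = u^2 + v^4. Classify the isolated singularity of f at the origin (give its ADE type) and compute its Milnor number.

Type A3, Milnor number mu = 3.

The Hessian of f at 0 has rank 1. Corank 1: A-series; mu = 3 gives A_3.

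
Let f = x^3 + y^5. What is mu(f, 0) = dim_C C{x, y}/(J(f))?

8

The Hessian of f at 0 is [[0, 0], [0, 0]] with rank 0, so corank 2. A Groebner basis of the Jacobian ideal J(f) in C{x,y} is {y^4, x^2}; counting standard monomials gives mu = 8. Corank 2; j^3 = x^3 is a perfect cube, so E-series; the 5-jet and mu = 8 give E_8.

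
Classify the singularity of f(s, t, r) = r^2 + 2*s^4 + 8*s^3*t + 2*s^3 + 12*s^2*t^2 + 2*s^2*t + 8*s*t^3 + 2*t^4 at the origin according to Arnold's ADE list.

D5

The Hessian of f at 0 has rank 1. Corank 2; j^3 = 2*s^2*(s + t) has shape L^2 M (L != M), so D-series; mu = 5 gives D_5.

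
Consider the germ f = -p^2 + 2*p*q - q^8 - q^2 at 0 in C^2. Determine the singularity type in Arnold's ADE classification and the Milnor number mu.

Type A7, Milnor number mu = 7.

The Hessian of f at 0 is [[-2, 2], [2, -2]] with rank 1, so corank 1. A Groebner basis of the Jacobian ideal J(f) in C{p,q} is {q^7, p - q}; counting standard monomials gives mu = 7. Corank 1: A-series; mu = 7 gives A_7.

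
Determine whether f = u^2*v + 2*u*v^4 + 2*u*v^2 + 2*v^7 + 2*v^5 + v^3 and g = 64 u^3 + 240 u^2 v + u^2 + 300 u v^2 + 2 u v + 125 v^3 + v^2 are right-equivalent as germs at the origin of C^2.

The Hessian of f at 0 has rank 0. Corank 2; j^3 = v*(u + v)^2 has shape L^2 M (L != M), so D-series; mu = 8 gives D_8. The Hessian of g at 0 has rank 1. Corank 1: A-series; mu = 2 gives A_2. f is D_8 but g is A_2, hence not right-equivalent.

No.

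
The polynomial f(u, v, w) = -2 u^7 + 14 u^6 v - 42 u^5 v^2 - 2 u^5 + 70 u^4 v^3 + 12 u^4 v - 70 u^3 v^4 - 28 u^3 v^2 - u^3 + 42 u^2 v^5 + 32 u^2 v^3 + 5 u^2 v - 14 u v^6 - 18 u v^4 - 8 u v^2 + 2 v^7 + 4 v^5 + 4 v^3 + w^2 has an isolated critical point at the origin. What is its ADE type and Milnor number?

The Hessian of f at 0 has rank 1. Corank 2; j^3 = -(u - 2*v)^2*(u - v) has shape L^2 M (L != M), so D-series; mu = 8 gives D_8.

Type D_8, Milnor number mu = 8.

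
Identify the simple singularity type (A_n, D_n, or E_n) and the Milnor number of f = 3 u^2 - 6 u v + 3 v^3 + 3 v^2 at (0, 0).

Type A_{2}, Milnor number mu = 2.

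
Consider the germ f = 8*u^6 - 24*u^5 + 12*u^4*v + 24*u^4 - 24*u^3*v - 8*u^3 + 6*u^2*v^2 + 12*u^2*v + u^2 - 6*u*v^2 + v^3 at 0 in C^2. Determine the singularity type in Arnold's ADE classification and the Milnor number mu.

Type A_{2}, Milnor number mu = 2.

The Hessian of f at 0 has rank 1. Corank 1: A-series; mu = 2 gives A_2.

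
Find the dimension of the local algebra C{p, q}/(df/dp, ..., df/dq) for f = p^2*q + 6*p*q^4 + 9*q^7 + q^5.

6

The Hessian of f at 0 is [[0, 0], [0, 0]] with rank 0, so corank 2. A Groebner basis of the Jacobian ideal J(f) in C{p,q} is {p*q/3 + q^4, p*q^2, p^2 - 5*p*q/3}; counting standard monomials gives mu = 6. Corank 2; j^3 = p^2*q has shape L^2 M (L != M), so D-series; mu = 6 gives D_6.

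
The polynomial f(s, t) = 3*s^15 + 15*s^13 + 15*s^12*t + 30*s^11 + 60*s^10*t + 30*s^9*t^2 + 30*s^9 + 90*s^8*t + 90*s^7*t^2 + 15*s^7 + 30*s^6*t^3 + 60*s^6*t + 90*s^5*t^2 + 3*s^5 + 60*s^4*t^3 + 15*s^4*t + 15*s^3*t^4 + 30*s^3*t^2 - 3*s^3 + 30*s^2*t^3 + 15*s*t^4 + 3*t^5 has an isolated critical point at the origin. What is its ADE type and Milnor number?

The Hessian of f at 0 has rank 0. Corank 2; j^3 = -3*s^3 is a perfect cube, so E-series; the 5-jet and mu = 8 give E_8.

Type E_{8}, Milnor number mu = 8.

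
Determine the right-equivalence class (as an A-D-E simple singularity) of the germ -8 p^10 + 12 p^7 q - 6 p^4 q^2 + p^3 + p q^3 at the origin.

E_7

The Hessian of f at 0 is [[0, 0], [0, 0]] with rank 0, so corank 2. A Groebner basis of the Jacobian ideal J(f) in C{p,q} is {p^3, p*q^2, 3*p^2 + q^3}; counting standard monomials gives mu = 7. Corank 2; j^3 = p^3 is a perfect cube, so E-series; the 4-jet and mu = 7 give E_7.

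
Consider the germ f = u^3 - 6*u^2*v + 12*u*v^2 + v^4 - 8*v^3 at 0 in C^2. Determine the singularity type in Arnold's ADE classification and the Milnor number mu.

Type E_6, Milnor number mu = 6.

The Hessian of f at 0 is [[0, 0], [0, 0]] with rank 0, so corank 2. A Groebner basis of the Jacobian ideal J(f) in C{u,v} is {v^3, u^2 - 4*u*v + 4*v^2}; counting standard monomials gives mu = 6. Corank 2; j^3 = (u - 2*v)^3 is a perfect cube, so E-series; the 4-jet and mu = 6 give E_6.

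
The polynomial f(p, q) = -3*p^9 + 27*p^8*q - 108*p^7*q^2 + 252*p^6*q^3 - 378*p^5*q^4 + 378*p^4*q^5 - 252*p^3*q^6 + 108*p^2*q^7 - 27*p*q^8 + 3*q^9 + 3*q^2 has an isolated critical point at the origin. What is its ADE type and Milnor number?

Type A_{8}, Milnor number mu = 8.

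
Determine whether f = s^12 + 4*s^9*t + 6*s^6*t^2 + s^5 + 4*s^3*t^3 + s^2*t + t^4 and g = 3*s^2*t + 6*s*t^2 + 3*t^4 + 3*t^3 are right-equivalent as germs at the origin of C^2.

Yes.

The Hessian of f at 0 has rank 0. Corank 2; j^3 = s^2*t has shape L^2 M (L != M), so D-series; mu = 5 gives D_5. The Hessian of g at 0 has rank 0. Corank 2; j^3 = 3*t*(s + t)^2 has shape L^2 M (L != M), so D-series; mu = 5 gives D_5. Both have type D_5, hence right-equivalent.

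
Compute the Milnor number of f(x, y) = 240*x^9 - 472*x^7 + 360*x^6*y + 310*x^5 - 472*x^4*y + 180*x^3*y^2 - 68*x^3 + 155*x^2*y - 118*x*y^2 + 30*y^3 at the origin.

4

The Hessian of f at 0 is [[0, 0], [0, 0]] with rank 0, so corank 2. A Groebner basis of the Jacobian ideal J(f) in C{x,y} is {y^3, x^2 - 26*y^2/47, x*y - 35*y^2/47}; counting standard monomials gives mu = 4. Corank 2; j^3 = -(4*x - 3*y)*(17*x^2 - 26*x*y + 10*y^2) splits into three distinct lines over C (the quadratic factor has nonzero discriminant), so D_4.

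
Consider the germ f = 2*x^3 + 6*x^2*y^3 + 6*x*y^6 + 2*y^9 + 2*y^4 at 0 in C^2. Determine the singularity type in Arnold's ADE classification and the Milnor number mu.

The Hessian of f at 0 has rank 0. Corank 2; j^3 = 2*x^3 is a perfect cube, so E-series; the 4-jet and mu = 6 give E_6.

Type E6, Milnor number mu = 6.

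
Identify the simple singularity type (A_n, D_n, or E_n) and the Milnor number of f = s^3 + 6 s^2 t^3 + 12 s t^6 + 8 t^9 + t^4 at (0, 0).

The Hessian of f at 0 has rank 0. Corank 2; j^3 = s^3 is a perfect cube, so E-series; the 4-jet and mu = 6 give E_6.

Type E_6, Milnor number mu = 6.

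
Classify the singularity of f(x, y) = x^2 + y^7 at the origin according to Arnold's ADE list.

The Hessian of f at 0 is [[2, 0], [0, 0]] with rank 1, so corank 1. A Groebner basis of the Jacobian ideal J(f) in C{x,y} is {y^6, x}; counting standard monomials gives mu = 6. Corank 1: A-series; mu = 6 gives A_6.

A6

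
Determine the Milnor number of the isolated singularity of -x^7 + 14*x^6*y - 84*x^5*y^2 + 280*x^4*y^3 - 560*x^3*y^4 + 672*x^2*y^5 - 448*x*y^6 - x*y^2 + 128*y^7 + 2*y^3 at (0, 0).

8

The Hessian of f at 0 is [[0, 0], [0, 0]] with rank 0, so corank 2. A Groebner basis of the Jacobian ideal J(f) in C{x,y} is {x^6 + y^2/7, y^3, x*y - 2*y^2}; counting standard monomials gives mu = 8. Corank 2; j^3 = -y^2*(x - 2*y) has shape L^2 M (L != M), so D-series; mu = 8 gives D_8.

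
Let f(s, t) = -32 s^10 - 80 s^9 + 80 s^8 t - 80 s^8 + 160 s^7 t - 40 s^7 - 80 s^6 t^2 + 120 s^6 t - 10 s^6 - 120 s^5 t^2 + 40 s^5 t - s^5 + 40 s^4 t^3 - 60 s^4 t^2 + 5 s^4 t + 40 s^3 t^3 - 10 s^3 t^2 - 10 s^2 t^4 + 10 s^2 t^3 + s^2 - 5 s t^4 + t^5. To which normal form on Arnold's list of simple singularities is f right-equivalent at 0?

A_{4}

The Hessian of f at 0 is [[2, 0], [0, 0]] with rank 1, so corank 1. A Groebner basis of the Jacobian ideal J(f) in C{s,t} is {t^4, s}; counting standard monomials gives mu = 4. Corank 1: A-series; mu = 4 gives A_4.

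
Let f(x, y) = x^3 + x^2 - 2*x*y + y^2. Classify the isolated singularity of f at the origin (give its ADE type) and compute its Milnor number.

Type A_2, Milnor number mu = 2.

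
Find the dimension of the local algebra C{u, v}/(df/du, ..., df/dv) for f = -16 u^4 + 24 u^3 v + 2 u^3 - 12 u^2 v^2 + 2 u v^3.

7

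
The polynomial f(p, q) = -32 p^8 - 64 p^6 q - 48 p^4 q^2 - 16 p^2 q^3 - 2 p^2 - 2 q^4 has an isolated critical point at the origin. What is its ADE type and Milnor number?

The Hessian of f at 0 has rank 1. Corank 1: A-series; mu = 3 gives A_3.

Type A_{3}, Milnor number mu = 3.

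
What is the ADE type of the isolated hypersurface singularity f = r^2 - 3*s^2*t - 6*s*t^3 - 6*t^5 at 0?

D6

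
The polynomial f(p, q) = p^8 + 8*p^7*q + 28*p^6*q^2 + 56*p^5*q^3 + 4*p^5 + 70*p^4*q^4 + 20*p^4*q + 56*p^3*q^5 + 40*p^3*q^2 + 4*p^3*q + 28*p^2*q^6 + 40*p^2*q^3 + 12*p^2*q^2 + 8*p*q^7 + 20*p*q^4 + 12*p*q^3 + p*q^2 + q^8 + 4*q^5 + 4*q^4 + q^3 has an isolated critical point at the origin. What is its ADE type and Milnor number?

The Hessian of f at 0 has rank 0. Corank 2; j^3 = q^2*(p + q) has shape L^2 M (L != M), so D-series; mu = 9 gives D_9.

Type D9, Milnor number mu = 9.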